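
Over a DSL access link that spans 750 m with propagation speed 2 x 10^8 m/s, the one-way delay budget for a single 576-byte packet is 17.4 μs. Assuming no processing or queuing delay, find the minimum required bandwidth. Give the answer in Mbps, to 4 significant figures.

337.6 Mbps

L = 4608 bits.
Propagation delay = 750 / 200000000 = 3.75 μs.
Transmission budget = 17.4 − 3.75 = 13.65 μs.
R ≥ L / t_tx = 4608 bits / 1.365e-05 s = 337.6 Mbps.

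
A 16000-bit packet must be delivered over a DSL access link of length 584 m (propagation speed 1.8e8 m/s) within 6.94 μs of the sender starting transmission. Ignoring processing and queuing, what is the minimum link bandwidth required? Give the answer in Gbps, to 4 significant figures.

Propagation delay = 584 / 180000000 = 3.24444 μs.
Transmission budget = 6.94 − 3.24444 = 3.69556 μs.
R ≥ L / t_tx = 16000 bits / 3.69556e-06 s = 4.330 Gbps.

4.330 Gbps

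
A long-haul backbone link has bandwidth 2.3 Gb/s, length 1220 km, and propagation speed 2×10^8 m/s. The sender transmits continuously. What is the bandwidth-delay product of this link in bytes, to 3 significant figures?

1750000 bytes

Propagation delay = 1220000 / 200000000 = 0.0061 s.
BDP = R × t_prop = 2300000000 × 0.0061 = 14030000 bits.
In bytes: 14030000/8 = 1750000 bytes.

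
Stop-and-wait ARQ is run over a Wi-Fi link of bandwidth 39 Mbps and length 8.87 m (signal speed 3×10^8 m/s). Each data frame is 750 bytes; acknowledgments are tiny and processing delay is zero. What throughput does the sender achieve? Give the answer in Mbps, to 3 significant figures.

t_tx = L/R = 6000/39000000 = 0.000153846 s.
t_prop = 8.87/300000000 = 2.95667e-08 s; RTT = 5.91333e-08 s.
Cycle = t_tx + RTT = 0.000153905 s.
Throughput = L / cycle = 6000 / 0.000153905 = 39.0 Mbps.

39.0 Mbps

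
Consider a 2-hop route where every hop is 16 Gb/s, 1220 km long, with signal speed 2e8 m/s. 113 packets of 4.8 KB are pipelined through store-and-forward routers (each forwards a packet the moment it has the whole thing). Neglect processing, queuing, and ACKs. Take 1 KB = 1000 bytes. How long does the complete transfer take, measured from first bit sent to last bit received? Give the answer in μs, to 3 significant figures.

Per-hop transmission t_tx = L/R = 38400/16000000000 = 2.4 μs.
Per-hop propagation t_prop = 1220000/200000000 = 6100 μs.
Pipeline fill: first packet needs 2·t_tx to clear all hops; remaining 112 packets each add one t_tx.
Total = (2+113-1)·t_tx + 2·t_prop = 114·2.4 + 2·6100 = 12500 μs.

12500 μs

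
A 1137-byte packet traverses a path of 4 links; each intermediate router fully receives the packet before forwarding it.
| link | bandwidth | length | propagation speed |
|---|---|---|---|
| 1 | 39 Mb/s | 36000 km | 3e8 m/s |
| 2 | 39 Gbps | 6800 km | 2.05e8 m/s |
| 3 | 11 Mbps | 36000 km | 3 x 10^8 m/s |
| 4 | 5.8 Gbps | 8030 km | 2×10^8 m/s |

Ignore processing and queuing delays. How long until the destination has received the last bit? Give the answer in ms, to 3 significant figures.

314 ms

L = 1137 × 8 = 9096 bits.
Transmission delays (L/R per hop): 0.233231, 0.000233231, 0.826909, 0.00156828 ms; sum = 1.06194 ms.
Propagation delays (d/s per hop): 120, 33.1707, 120, 40.15 ms; sum = 313.321 ms.
End-to-end = 314 ms.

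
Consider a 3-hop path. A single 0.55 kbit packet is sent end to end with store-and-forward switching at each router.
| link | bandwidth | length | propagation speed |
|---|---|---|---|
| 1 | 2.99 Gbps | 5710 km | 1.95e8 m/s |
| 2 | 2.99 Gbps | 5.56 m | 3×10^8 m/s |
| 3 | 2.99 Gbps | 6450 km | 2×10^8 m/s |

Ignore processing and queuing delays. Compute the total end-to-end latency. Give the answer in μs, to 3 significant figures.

L = 550 bits.
Transmission delay per hop = L/R = 550/2990000000 = 0.183946 μs; 3 hops → 0.551839 μs.
Propagation delays (d/s per hop): 29282.1, 0.0185333, 32250 μs; sum = 61532.1 μs.
End-to-end = 61500 μs.

61500 μs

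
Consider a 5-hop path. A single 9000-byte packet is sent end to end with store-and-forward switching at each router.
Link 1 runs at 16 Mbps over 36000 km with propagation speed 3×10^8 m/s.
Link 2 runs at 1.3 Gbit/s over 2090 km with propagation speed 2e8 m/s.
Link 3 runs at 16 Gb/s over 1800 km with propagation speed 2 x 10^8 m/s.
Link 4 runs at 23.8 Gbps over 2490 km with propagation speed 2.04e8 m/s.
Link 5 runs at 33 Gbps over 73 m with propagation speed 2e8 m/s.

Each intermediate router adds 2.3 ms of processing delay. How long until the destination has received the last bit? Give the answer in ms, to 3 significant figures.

L = 9000 × 8 = 72000 bits.
Transmission delays (L/R per hop): 4.5, 0.0553846, 0.0045, 0.00302521, 0.00218182 ms; sum = 4.56509 ms.
Propagation delays (d/s per hop): 120, 10.45, 9, 12.2059, 0.000365 ms; sum = 151.656 ms.
Processing at 4 router(s): 4 × 2.3 ms = 9.2 ms.
End-to-end = 165 ms.

165 ms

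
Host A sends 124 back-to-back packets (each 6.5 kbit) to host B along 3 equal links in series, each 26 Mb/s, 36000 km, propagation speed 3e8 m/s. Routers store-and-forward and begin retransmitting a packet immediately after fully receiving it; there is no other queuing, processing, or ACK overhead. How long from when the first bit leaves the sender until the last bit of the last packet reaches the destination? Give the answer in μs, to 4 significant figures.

391500 μs

Per-hop transmission t_tx = L/R = 6500/26000000 = 250 μs.
Per-hop propagation t_prop = 36000000/300000000 = 120000 μs.
Pipeline fill: first packet needs 3·t_tx to clear all hops; remaining 123 packets each add one t_tx.
Total = (3+124-1)·t_tx + 3·t_prop = 126·250 + 3·120000 = 391500 μs.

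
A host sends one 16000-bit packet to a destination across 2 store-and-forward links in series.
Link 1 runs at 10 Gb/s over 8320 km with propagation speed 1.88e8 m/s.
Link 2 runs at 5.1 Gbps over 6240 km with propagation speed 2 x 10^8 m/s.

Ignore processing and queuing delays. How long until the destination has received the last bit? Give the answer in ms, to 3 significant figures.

75.5 ms

Transmission delays (L/R per hop): 0.0016, 0.00313725 ms; sum = 0.00473725 ms.
Propagation delays (d/s per hop): 44.2553, 31.2 ms; sum = 75.4553 ms.
End-to-end = 75.5 ms.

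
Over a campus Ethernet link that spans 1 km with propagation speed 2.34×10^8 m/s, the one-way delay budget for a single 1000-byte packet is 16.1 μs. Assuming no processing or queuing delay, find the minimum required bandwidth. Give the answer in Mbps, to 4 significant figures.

676.4 Mbps

L = 8000 bits.
Propagation delay = 1000 / 234000000 = 4.2735 μs.
Transmission budget = 16.1 − 4.2735 = 11.8265 μs.
R ≥ L / t_tx = 8000 bits / 1.18265e-05 s = 676.4 Mbps.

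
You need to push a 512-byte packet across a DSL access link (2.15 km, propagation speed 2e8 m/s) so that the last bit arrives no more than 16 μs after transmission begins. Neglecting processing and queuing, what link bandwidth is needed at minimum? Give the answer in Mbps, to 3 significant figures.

L = 4096 bits.
Propagation delay = 2150 / 200000000 = 10.75 μs.
Transmission budget = 16 − 10.75 = 5.25 μs.
R ≥ L / t_tx = 4096 bits / 5.25e-06 s = 780 Mbps.

780 Mbps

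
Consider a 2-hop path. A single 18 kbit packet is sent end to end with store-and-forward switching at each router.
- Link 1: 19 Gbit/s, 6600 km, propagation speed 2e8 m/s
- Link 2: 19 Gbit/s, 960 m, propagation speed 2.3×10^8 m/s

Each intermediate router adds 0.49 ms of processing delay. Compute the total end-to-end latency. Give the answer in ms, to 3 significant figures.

33.5 ms

L = 18000 bits.
Transmission delay per hop = L/R = 18000/19000000000 = 0.000947368 ms; 2 hops → 0.00189474 ms.
Propagation delays (d/s per hop): 33, 0.00417391 ms; sum = 33.0042 ms.
Processing at 1 router(s): 1 × 0.49 ms = 0.49 ms.
End-to-end = 33.5 ms.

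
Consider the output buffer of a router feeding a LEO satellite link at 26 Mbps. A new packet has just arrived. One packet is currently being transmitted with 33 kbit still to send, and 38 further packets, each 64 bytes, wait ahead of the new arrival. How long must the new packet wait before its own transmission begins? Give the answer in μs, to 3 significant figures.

Each queued packet: L/R = 512/26000000 = 19.6923 μs.
38 queued → 748.308 μs.
Plus remaining 33000 bits of current packet: 1269.23 μs.
Queuing delay = 2020 μs.

2020 μs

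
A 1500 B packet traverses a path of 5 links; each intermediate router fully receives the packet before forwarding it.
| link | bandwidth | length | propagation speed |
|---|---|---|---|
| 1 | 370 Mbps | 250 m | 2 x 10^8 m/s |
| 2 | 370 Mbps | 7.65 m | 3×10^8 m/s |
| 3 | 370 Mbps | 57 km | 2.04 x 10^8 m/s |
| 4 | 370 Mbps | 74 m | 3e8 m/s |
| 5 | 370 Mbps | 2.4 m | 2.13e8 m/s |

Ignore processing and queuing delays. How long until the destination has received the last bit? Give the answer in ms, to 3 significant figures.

0.443 ms

L = 1500 × 8 = 12000 bits.
Transmission delay per hop = L/R = 12000/370000000 = 0.0324324 ms; 5 hops → 0.162162 ms.
Propagation delays (d/s per hop): 0.00125, 2.55e-05, 0.279412, 0.000246667, 1.12676e-05 ms; sum = 0.280945 ms.
End-to-end = 0.443 ms.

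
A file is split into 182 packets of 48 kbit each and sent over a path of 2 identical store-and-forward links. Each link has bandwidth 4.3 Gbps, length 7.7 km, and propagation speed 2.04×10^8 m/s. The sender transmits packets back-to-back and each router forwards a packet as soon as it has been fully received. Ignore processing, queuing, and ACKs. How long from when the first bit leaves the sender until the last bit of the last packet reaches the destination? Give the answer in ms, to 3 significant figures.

2.12 ms

Per-hop transmission t_tx = L/R = 48000/4300000000 = 0.0111628 ms.
Per-hop propagation t_prop = 7700/204000000 = 0.0377451 ms.
Pipeline fill: first packet needs 2·t_tx to clear all hops; remaining 181 packets each add one t_tx.
Total = (2+182-1)·t_tx + 2·t_prop = 183·0.0111628 + 2·0.0377451 = 2.12 ms.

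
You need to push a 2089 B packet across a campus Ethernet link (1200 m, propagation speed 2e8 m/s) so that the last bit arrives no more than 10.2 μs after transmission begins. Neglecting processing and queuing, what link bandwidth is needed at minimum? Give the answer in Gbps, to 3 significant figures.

L = 16712 bits.
Propagation delay = 1200 / 200000000 = 6 μs.
Transmission budget = 10.2 − 6 = 4.2 μs.
R ≥ L / t_tx = 16712 bits / 4.2e-06 s = 3.98 Gbps.

3.98 Gbps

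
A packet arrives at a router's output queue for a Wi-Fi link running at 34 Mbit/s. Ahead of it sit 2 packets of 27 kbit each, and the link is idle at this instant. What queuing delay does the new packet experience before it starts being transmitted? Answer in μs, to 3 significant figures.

Each queued packet: L/R = 27000/34000000 = 794.118 μs.
2 queued → 1588.24 μs.
Queuing delay = 1590 μs.

1590 μs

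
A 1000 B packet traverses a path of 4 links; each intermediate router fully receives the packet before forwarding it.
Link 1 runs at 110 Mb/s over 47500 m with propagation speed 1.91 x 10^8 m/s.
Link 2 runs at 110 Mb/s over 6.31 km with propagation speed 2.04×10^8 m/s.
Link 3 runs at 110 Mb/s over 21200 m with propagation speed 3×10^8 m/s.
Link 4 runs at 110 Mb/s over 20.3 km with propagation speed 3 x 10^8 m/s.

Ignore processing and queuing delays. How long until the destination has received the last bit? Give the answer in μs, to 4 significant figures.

L = 1000 × 8 = 8000 bits.
Transmission delay per hop = L/R = 8000/110000000 = 72.7273 μs; 4 hops → 290.909 μs.
Propagation delays (d/s per hop): 248.691, 30.9314, 70.6667, 67.6667 μs; sum = 417.956 μs.
End-to-end = 708.9 μs.

708.9 μs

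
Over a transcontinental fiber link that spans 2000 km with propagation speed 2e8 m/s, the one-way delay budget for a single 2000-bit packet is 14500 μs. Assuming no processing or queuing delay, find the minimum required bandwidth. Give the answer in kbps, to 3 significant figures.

444 kbps

Propagation delay = 2000000 / 200000000 = 10000 μs.
Transmission budget = 14500 − 10000 = 4500 μs.
R ≥ L / t_tx = 2000 bits / 0.0045 s = 444 kbps.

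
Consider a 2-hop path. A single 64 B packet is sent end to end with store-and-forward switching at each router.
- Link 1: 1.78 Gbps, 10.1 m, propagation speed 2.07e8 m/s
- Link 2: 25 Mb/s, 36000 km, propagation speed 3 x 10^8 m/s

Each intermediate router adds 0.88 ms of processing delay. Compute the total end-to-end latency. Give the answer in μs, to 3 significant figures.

L = 64 × 8 = 512 bits.
Transmission delays (L/R per hop): 0.28764, 20.48 μs; sum = 20.7676 μs.
Propagation delays (d/s per hop): 0.0487923, 120000 μs; sum = 120000 μs.
Processing at 1 router(s): 1 × 0.88 ms = 880 μs.
End-to-end = 121000 μs.

121000 μs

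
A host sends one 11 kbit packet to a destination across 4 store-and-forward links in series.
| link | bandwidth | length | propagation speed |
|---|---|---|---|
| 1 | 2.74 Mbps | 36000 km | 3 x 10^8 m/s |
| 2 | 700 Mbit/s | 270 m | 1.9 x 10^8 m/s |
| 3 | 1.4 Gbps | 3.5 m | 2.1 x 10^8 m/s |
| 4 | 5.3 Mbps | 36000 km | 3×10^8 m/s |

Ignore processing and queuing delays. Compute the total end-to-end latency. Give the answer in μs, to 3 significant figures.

L = 11000 bits.
Transmission delays (L/R per hop): 4014.6, 15.7143, 7.85714, 2075.47 μs; sum = 6113.64 μs.
Propagation delays (d/s per hop): 120000, 1.42105, 0.0166667, 120000 μs; sum = 240001 μs.
End-to-end = 246000 μs.

246000 μs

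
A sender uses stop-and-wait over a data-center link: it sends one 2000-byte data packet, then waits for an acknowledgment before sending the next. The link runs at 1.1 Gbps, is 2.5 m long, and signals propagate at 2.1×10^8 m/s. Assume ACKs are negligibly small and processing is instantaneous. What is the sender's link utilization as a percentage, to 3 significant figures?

99.8 %

t_tx = L/R = 16000/1100000000 = 1.45455e-05 s.
t_prop = 2.5/210000000 = 1.19048e-08 s; RTT = 2.38095e-08 s.
Cycle = t_tx + RTT = 1.45693e-05 s.
Utilization = t_tx / cycle = 1.45455e-05/1.45693e-05 = 99.8 %.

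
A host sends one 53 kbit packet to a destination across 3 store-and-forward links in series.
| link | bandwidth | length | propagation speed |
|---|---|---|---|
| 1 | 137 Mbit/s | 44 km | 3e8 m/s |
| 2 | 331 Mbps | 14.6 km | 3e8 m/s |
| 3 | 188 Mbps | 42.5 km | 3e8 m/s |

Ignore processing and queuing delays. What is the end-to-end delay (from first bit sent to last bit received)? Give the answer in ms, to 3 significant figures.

L = 53000 bits.
Transmission delays (L/R per hop): 0.386861, 0.160121, 0.281915 ms; sum = 0.828897 ms.
Propagation delays (d/s per hop): 0.146667, 0.0486667, 0.141667 ms; sum = 0.337 ms.
End-to-end = 1.17 ms.

1.17 ms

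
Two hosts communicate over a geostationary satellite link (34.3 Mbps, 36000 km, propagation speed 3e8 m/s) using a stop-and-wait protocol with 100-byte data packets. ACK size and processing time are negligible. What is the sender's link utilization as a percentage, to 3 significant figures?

t_tx = L/R = 800/34300000 = 2.33236e-05 s.
t_prop = 36000000/300000000 = 0.12 s; RTT = 0.24 s.
Cycle = t_tx + RTT = 0.240023 s.
Utilization = t_tx / cycle = 2.33236e-05/0.240023 = 0.00972 %.

0.00972 %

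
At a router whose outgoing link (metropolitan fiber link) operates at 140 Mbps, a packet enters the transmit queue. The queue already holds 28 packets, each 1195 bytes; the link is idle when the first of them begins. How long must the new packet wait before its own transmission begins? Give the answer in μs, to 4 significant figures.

Each queued packet: L/R = 9560/140000000 = 68.2857 μs.
28 queued → 1912 μs.
Queuing delay = 1912 μs.

1912 μs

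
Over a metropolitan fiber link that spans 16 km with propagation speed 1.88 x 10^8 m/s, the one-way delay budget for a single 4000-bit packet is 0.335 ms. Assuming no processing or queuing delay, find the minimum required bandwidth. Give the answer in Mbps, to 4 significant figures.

Propagation delay = 16000 / 188000000 = 0.0851064 ms.
Transmission budget = 0.335 − 0.0851064 = 0.249894 ms.
R ≥ L / t_tx = 4000 bits / 0.000249894 s = 16.01 Mbps.

16.01 Mbps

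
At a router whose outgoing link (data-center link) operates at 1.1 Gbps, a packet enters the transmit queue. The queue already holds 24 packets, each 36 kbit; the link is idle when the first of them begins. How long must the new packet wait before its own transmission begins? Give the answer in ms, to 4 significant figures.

Each queued packet: L/R = 36000/1100000000 = 0.0327273 ms.
24 queued → 0.785455 ms.
Queuing delay = 0.7855 ms.

0.7855 ms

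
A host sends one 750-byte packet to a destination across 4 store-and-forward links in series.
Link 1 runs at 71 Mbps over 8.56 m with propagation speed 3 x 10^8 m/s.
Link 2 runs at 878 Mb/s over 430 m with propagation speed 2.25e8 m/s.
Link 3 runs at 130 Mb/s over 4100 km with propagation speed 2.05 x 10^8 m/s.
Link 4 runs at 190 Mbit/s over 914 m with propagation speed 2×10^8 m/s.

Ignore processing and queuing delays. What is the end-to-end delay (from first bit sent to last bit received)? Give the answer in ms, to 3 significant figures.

L = 750 × 8 = 6000 bits.
Transmission delays (L/R per hop): 0.084507, 0.00683371, 0.0461538, 0.0315789 ms; sum = 0.169074 ms.
Propagation delays (d/s per hop): 2.85333e-05, 0.00191111, 20, 0.00457 ms; sum = 20.0065 ms.
End-to-end = 20.2 ms.

20.2 ms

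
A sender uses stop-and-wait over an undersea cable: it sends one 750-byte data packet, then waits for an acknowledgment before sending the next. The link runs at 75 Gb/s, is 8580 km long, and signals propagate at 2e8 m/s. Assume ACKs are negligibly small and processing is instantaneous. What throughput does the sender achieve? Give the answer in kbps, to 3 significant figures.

69.9 kbps

t_tx = L/R = 6000/75000000000 = 8e-08 s.
t_prop = 8580000/200000000 = 0.0429 s; RTT = 0.0858 s.
Cycle = t_tx + RTT = 0.0858001 s.
Throughput = L / cycle = 6000 / 0.0858001 = 69.9 kbps.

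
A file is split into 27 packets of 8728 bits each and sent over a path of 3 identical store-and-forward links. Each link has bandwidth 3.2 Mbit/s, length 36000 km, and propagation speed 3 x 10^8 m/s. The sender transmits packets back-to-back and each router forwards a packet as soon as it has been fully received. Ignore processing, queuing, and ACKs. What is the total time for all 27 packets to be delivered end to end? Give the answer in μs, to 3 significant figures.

439000 μs

Per-hop transmission t_tx = L/R = 8728/3200000 = 2727.5 μs.
Per-hop propagation t_prop = 36000000/300000000 = 120000 μs.
Pipeline fill: first packet needs 3·t_tx to clear all hops; remaining 26 packets each add one t_tx.
Total = (3+27-1)·t_tx + 3·t_prop = 29·2727.5 + 3·120000 = 439000 μs.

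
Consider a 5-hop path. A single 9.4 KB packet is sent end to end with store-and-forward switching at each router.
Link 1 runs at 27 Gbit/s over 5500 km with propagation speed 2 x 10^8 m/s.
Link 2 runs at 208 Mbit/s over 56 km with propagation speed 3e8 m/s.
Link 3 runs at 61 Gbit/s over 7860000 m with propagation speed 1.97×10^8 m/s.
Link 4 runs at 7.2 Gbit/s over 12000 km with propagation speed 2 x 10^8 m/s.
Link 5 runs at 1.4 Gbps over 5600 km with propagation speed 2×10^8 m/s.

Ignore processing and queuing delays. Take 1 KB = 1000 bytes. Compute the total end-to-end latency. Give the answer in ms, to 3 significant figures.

156 ms

L = 75200 bits.
Transmission delays (L/R per hop): 0.00278519, 0.361538, 0.00123279, 0.0104444, 0.0537143 ms; sum = 0.429715 ms.
Propagation delays (d/s per hop): 27.5, 0.186667, 39.8985, 60, 28 ms; sum = 155.585 ms.
End-to-end = 156 ms.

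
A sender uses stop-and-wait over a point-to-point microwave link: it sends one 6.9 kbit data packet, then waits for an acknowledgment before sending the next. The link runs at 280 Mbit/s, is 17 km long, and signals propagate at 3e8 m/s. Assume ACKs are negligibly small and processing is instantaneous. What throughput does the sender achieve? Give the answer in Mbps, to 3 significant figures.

t_tx = L/R = 6900/280000000 = 2.46429e-05 s.
t_prop = 17000/300000000 = 5.66667e-05 s; RTT = 0.000113333 s.
Cycle = t_tx + RTT = 0.000137976 s.
Throughput = L / cycle = 6900 / 0.000137976 = 50.0 Mbps.

50.0 Mbps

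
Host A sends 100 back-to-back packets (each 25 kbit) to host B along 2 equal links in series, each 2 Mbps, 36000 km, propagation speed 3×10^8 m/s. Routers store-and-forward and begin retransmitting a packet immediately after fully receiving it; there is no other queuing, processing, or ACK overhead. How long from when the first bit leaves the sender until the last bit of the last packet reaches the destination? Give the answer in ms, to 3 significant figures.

1500 ms

Per-hop transmission t_tx = L/R = 25000/2000000 = 12.5 ms.
Per-hop propagation t_prop = 36000000/300000000 = 120 ms.
Pipeline fill: first packet needs 2·t_tx to clear all hops; remaining 99 packets each add one t_tx.
Total = (2+100-1)·t_tx + 2·t_prop = 101·12.5 + 2·120 = 1500 ms.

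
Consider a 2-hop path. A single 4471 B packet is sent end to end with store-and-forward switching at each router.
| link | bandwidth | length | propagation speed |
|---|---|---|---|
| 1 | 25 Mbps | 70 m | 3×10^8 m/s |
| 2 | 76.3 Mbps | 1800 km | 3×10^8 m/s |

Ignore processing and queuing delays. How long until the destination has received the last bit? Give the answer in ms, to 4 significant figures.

L = 4471 × 8 = 35768 bits.
Transmission delays (L/R per hop): 1.43072, 0.468781 ms; sum = 1.8995 ms.
Propagation delays (d/s per hop): 0.000233333, 6 ms; sum = 6.00023 ms.
End-to-end = 7.900 ms.

7.900 ms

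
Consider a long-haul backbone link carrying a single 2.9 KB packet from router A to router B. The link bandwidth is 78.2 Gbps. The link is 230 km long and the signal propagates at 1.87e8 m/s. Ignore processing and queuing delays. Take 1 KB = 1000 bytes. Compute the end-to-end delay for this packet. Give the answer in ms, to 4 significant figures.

L = 23200 bits.
Transmission delay = L/R = 23200 / 78200000000 = 0.000296675 ms.
Propagation delay = d/s = 230000 m / 187000000 m/s = 1.22995 ms.
Total = 1.230 ms.

1.230 ms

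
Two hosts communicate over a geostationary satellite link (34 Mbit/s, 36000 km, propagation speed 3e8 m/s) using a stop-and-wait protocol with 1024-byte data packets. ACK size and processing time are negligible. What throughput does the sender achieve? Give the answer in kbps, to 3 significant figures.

34.1 kbps

t_tx = L/R = 8192/34000000 = 0.000240941 s.
t_prop = 36000000/300000000 = 0.12 s; RTT = 0.24 s.
Cycle = t_tx + RTT = 0.240241 s.
Throughput = L / cycle = 8192 / 0.240241 = 34.1 kbps.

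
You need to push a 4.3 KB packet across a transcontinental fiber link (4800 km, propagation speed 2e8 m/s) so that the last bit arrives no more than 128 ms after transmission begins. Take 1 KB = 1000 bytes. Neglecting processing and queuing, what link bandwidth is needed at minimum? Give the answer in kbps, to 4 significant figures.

L = 34400 bits.
Propagation delay = 4800000 / 200000000 = 24 ms.
Transmission budget = 128 − 24 = 104 ms.
R ≥ L / t_tx = 34400 bits / 0.104 s = 330.8 kbps.

330.8 kbps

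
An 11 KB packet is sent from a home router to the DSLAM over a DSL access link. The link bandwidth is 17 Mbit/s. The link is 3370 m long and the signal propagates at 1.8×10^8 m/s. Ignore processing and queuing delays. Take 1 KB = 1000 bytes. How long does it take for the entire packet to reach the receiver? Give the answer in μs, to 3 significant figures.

L = 88000 bits.
Transmission delay = L/R = 88000 / 17000000 = 5176.47 μs.
Propagation delay = d/s = 3370 m / 180000000 m/s = 18.7222 μs.
Total = 5200 μs.

5200 μs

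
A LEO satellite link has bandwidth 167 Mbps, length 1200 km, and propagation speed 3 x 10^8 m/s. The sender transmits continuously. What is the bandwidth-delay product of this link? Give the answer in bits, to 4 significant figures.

Propagation delay = 1200000 / 300000000 = 0.004 s.
BDP = R × t_prop = 167000000 × 0.004 = 668000 bits.

668000 bits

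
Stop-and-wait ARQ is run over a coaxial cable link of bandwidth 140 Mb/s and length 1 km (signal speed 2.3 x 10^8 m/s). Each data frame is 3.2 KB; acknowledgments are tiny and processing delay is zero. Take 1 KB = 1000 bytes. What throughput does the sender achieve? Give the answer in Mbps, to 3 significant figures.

134 Mbps

t_tx = L/R = 25600/140000000 = 0.000182857 s.
t_prop = 1000/2.3e+08 = 4.34783e-06 s; RTT = 8.69565e-06 s.
Cycle = t_tx + RTT = 0.000191553 s.
Throughput = L / cycle = 25600 / 0.000191553 = 134 Mbps.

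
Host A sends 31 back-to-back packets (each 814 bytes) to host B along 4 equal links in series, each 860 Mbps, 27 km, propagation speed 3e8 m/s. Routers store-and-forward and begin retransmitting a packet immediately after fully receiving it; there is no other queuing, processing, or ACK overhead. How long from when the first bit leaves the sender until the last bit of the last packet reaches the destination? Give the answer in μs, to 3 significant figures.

Per-hop transmission t_tx = L/R = 6512/860000000 = 7.57209 μs.
Per-hop propagation t_prop = 27000/300000000 = 90 μs.
Pipeline fill: first packet needs 4·t_tx to clear all hops; remaining 30 packets each add one t_tx.
Total = (4+31-1)·t_tx + 4·t_prop = 34·7.57209 + 4·90 = 617 μs.

617 μs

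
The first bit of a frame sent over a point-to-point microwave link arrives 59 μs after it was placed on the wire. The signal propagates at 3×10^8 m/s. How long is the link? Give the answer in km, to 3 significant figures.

d = s × t_prop = 300000000 × 5.9e-05 = 17.7 km.

17.7 km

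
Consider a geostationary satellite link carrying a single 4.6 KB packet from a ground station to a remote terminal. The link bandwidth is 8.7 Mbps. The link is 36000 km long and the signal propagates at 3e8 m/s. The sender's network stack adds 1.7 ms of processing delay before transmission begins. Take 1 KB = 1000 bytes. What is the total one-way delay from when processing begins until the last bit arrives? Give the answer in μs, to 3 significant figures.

126000 μs

L = 36800 bits.
Transmission delay = L/R = 36800 / 8700000 = 4229.89 μs.
Propagation delay = d/s = 36000000 m / 300000000 m/s = 120000 μs.
Plus processing delay 1.7 ms = 1700 μs.
Total = 126000 μs.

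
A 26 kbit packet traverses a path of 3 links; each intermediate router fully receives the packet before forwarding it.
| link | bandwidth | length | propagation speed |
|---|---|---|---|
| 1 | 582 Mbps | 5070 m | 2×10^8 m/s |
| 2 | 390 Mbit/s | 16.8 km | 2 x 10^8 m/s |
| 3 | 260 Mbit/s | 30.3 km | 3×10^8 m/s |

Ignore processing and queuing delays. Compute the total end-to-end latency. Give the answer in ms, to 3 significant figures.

0.422 ms

L = 26000 bits.
Transmission delays (L/R per hop): 0.0446735, 0.0666667, 0.1 ms; sum = 0.21134 ms.
Propagation delays (d/s per hop): 0.02535, 0.084, 0.101 ms; sum = 0.21035 ms.
End-to-end = 0.422 ms.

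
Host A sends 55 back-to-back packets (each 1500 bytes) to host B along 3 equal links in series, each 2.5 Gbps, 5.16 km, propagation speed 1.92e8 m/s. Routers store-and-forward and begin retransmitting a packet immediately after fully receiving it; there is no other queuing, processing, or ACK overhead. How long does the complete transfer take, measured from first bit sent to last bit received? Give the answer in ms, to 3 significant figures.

0.354 ms

Per-hop transmission t_tx = L/R = 12000/2500000000 = 0.0048 ms.
Per-hop propagation t_prop = 5160/192000000 = 0.026875 ms.
Pipeline fill: first packet needs 3·t_tx to clear all hops; remaining 54 packets each add one t_tx.
Total = (3+55-1)·t_tx + 3·t_prop = 57·0.0048 + 3·0.026875 = 0.354 ms.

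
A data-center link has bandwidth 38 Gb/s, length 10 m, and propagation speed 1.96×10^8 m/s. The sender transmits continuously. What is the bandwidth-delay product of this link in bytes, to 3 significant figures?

242 bytes

Propagation delay = 10 / 196000000 = 5.10204e-08 s.
BDP = R × t_prop = 38000000000 × 5.10204e-08 = 1938.78 bits.
In bytes: 1938.78/8 = 242 bytes.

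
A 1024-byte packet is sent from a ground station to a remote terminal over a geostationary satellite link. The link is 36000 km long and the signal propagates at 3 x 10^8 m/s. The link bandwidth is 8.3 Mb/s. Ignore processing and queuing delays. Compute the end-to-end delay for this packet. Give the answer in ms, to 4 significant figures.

121.0 ms

L = 1024 × 8 = 8192 bits.
Transmission delay = L/R = 8192 / 8.3e+06 = 0.986988 ms.
Propagation delay = d/s = 36000000 m / 300000000 m/s = 120 ms.
Total = 121.0 ms.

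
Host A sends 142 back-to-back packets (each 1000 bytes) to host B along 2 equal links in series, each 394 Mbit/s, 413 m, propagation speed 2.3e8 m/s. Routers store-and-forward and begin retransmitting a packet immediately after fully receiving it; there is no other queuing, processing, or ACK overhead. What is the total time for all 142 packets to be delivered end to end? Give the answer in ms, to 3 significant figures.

2.91 ms

Per-hop transmission t_tx = L/R = 8000/394000000 = 0.0203046 ms.
Per-hop propagation t_prop = 413/2.3e+08 = 0.00179565 ms.
Pipeline fill: first packet needs 2·t_tx to clear all hops; remaining 141 packets each add one t_tx.
Total = (2+142-1)·t_tx + 2·t_prop = 143·0.0203046 + 2·0.00179565 = 2.91 ms.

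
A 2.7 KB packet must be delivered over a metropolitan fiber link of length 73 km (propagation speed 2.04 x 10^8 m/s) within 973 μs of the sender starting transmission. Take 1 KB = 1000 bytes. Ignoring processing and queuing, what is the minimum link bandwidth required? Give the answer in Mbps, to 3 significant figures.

L = 21600 bits.
Propagation delay = 73000 / 204000000 = 357.843 μs.
Transmission budget = 973 − 357.843 = 615.157 μs.
R ≥ L / t_tx = 21600 bits / 0.000615157 s = 35.1 Mbps.

35.1 Mbps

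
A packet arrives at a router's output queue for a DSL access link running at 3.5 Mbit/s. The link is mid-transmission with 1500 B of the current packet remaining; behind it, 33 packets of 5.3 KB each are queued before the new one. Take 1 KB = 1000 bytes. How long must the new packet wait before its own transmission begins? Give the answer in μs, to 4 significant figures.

Each queued packet: L/R = 42400/3500000 = 12114.3 μs.
33 queued → 399771 μs.
Plus remaining 12000 bits of current packet: 3428.57 μs.
Queuing delay = 403200 μs.

403200 μs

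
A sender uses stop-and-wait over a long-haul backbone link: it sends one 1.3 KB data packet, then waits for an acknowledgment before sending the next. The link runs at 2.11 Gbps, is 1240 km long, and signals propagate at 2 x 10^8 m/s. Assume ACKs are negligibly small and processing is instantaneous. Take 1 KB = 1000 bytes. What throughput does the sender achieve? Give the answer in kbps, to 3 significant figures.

t_tx = L/R = 10400/2.11e+09 = 4.92891e-06 s.
t_prop = 1240000/200000000 = 0.0062 s; RTT = 0.0124 s.
Cycle = t_tx + RTT = 0.0124049 s.
Throughput = L / cycle = 10400 / 0.0124049 = 838 kbps.

838 kbps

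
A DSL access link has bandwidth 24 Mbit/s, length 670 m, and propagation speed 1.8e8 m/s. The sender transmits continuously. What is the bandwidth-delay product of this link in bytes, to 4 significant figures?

Propagation delay = 670 / 180000000 = 3.72222e-06 s.
BDP = R × t_prop = 24000000 × 3.72222e-06 = 89.3333 bits.
In bytes: 89.3333/8 = 11.17 bytes.

11.17 bytes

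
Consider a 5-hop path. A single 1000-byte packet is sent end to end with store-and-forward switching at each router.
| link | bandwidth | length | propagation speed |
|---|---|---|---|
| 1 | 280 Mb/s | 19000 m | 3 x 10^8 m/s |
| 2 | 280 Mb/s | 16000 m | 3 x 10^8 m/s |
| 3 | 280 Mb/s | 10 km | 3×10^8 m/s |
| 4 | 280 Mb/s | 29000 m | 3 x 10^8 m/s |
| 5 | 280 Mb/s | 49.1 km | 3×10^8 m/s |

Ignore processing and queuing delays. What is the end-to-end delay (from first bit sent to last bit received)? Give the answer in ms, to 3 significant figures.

0.553 ms

L = 1000 × 8 = 8000 bits.
Transmission delay per hop = L/R = 8000/280000000 = 0.0285714 ms; 5 hops → 0.142857 ms.
Propagation delays (d/s per hop): 0.0633333, 0.0533333, 0.0333333, 0.0966667, 0.163667 ms; sum = 0.410333 ms.
End-to-end = 0.553 ms.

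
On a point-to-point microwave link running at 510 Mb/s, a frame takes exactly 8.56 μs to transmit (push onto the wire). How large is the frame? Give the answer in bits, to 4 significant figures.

L = R × t_tx = 510000000 b/s × 8.56e-06 s = 4365.6 bits.

4366 bits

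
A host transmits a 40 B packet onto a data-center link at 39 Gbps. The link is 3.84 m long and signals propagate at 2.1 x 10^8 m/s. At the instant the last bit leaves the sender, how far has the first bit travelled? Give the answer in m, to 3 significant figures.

t_tx = L/R = 320/39000000000 = 8.20513e-09 s.
Distance = s × t_tx = 210000000 × 8.20513e-09 = 1.72 m.

1.72 m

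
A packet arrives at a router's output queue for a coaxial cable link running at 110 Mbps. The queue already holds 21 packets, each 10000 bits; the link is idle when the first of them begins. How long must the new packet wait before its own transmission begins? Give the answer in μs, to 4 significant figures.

Each queued packet: L/R = 10000/110000000 = 90.9091 μs.
21 queued → 1909.09 μs.
Queuing delay = 1909 μs.

1909 μs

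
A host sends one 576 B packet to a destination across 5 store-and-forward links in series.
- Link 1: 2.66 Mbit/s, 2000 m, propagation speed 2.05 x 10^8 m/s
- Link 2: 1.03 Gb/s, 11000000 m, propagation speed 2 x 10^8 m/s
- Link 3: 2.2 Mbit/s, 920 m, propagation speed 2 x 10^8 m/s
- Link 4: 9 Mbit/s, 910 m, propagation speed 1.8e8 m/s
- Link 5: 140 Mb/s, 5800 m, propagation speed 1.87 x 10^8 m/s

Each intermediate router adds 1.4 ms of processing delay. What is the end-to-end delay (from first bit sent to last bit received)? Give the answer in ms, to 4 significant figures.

L = 576 × 8 = 4608 bits.
Transmission delays (L/R per hop): 1.73233, 0.00447379, 2.09455, 0.512, 0.0329143 ms; sum = 4.37626 ms.
Propagation delays (d/s per hop): 0.0097561, 55, 0.0046, 0.00505556, 0.031016 ms; sum = 55.0504 ms.
Processing at 4 router(s): 4 × 1.4 ms = 5.6 ms.
End-to-end = 65.03 ms.

65.03 ms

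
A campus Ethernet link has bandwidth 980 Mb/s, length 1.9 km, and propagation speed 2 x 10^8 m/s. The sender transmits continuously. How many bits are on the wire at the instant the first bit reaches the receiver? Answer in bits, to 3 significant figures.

Propagation delay = 1900 / 200000000 = 9.5e-06 s.
BDP = R × t_prop = 980000000 × 9.5e-06 = 9310 bits.

9310 bits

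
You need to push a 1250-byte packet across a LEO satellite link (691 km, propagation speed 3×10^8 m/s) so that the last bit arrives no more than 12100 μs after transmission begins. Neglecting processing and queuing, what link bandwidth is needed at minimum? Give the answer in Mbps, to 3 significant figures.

1.02 Mbps

L = 10000 bits.
Propagation delay = 691000 / 300000000 = 2303.33 μs.
Transmission budget = 12100 − 2303.33 = 9796.67 μs.
R ≥ L / t_tx = 10000 bits / 0.00979667 s = 1.02 Mbps.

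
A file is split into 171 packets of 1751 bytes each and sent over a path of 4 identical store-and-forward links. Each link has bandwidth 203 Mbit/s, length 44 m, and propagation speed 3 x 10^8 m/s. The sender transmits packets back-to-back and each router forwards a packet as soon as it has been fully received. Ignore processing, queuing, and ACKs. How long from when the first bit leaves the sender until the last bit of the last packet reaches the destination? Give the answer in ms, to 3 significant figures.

Per-hop transmission t_tx = L/R = 14008/203000000 = 0.0690049 ms.
Per-hop propagation t_prop = 44/300000000 = 0.000146667 ms.
Pipeline fill: first packet needs 4·t_tx to clear all hops; remaining 170 packets each add one t_tx.
Total = (4+171-1)·t_tx + 4·t_prop = 174·0.0690049 + 4·0.000146667 = 12.0 ms.

12.0 ms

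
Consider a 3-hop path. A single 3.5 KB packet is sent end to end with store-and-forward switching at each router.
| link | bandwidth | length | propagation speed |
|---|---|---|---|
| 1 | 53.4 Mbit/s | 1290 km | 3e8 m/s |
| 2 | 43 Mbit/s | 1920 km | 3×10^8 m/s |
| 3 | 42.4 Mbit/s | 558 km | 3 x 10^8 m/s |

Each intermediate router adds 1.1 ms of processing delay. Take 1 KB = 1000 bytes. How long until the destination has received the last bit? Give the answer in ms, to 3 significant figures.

L = 28000 bits.
Transmission delays (L/R per hop): 0.524345, 0.651163, 0.660377 ms; sum = 1.83588 ms.
Propagation delays (d/s per hop): 4.3, 6.4, 1.86 ms; sum = 12.56 ms.
Processing at 2 router(s): 2 × 1.1 ms = 2.2 ms.
End-to-end = 16.6 ms.

16.6 ms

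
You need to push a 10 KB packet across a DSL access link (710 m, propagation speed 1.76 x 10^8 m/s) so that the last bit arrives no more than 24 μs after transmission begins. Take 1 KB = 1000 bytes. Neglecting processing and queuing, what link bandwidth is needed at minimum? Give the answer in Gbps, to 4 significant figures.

L = 80000 bits.
Propagation delay = 710 / 176000000 = 4.03409 μs.
Transmission budget = 24 − 4.03409 = 19.9659 μs.
R ≥ L / t_tx = 80000 bits / 1.99659e-05 s = 4.007 Gbps.

4.007 Gbps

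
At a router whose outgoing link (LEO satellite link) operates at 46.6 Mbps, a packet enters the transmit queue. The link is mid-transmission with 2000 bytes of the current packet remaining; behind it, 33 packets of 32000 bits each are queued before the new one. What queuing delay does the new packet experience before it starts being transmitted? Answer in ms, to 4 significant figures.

23.00 ms

Each queued packet: L/R = 32000/46600000 = 0.686695 ms.
33 queued → 22.6609 ms.
Plus remaining 16000 bits of current packet: 0.343348 ms.
Queuing delay = 23.00 ms.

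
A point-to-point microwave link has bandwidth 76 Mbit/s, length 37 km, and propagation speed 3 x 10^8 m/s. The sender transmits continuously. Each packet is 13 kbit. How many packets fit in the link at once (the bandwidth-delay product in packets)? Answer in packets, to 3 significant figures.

0.721 packets

Propagation delay = 37000 / 300000000 = 0.000123333 s.
BDP = R × t_prop = 76000000 × 0.000123333 = 9373.33 bits.
In packets of 13000 bits: 0.721 packets.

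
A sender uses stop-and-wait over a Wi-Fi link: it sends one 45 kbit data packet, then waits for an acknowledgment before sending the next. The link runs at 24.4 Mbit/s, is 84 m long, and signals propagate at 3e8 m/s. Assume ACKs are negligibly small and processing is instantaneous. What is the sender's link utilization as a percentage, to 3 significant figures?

100 %

t_tx = L/R = 45000/24400000 = 0.00184426 s.
t_prop = 84/300000000 = 2.8e-07 s; RTT = 5.6e-07 s.
Cycle = t_tx + RTT = 0.00184482 s.
Utilization = t_tx / cycle = 0.00184426/0.00184482 = 100 %.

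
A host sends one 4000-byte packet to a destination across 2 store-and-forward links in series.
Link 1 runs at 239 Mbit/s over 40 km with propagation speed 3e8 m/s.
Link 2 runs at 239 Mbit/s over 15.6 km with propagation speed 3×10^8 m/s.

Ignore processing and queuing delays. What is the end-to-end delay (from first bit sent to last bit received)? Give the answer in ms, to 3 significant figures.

L = 4000 × 8 = 32000 bits.
Transmission delay per hop = L/R = 32000/239000000 = 0.133891 ms; 2 hops → 0.267782 ms.
Propagation delays (d/s per hop): 0.133333, 0.052 ms; sum = 0.185333 ms.
End-to-end = 0.453 ms.

0.453 ms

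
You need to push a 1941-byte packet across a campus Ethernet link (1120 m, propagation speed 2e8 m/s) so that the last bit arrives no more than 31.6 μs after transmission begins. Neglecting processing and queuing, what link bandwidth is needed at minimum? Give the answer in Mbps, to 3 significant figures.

L = 15528 bits.
Propagation delay = 1120 / 200000000 = 5.6 μs.
Transmission budget = 31.6 − 5.6 = 26 μs.
R ≥ L / t_tx = 15528 bits / 2.6e-05 s = 597 Mbps.

597 Mbps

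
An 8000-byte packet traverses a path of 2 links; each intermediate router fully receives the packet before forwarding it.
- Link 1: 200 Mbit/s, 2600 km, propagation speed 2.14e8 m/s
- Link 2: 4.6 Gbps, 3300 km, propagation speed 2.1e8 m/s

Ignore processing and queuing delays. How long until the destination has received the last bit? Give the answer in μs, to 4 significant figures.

L = 8000 × 8 = 64000 bits.
Transmission delays (L/R per hop): 320, 13.913 μs; sum = 333.913 μs.
Propagation delays (d/s per hop): 12149.5, 15714.3 μs; sum = 27863.8 μs.
End-to-end = 28200 μs.

28200 μs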